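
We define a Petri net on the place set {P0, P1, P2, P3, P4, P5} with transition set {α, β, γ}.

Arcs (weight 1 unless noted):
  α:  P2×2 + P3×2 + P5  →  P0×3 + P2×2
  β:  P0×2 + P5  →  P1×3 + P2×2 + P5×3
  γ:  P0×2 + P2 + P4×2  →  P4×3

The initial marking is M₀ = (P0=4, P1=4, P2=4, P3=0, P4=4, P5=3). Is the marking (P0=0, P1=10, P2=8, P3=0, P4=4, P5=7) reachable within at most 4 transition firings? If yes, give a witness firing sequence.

step 1: fire β:  (P0=4, P1=4, P2=4, P3=0, P4=4, P5=3) → (P0=2, P1=7, P2=6, P3=0, P4=4, P5=5)
step 2: fire β:  (P0=2, P1=7, P2=6, P3=0, P4=4, P5=5) → (P0=0, P1=10, P2=8, P3=0, P4=4, P5=7)

YES — reachable via ⟨β, β⟩ (2 firings)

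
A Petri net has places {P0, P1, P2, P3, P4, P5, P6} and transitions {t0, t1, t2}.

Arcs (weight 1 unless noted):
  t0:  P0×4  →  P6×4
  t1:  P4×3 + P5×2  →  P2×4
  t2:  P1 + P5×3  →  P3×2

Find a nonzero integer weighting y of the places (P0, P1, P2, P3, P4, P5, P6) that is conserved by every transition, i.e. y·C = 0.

y = (P0:0, P1:2, P2:0, P3:1, P4:0, P5:0, P6:0)

Incidence matrix C (rows=places, cols=transitions):
       t0   t1   t2
   P0  -4    0    0
   P1   0    0   -1
   P2   0    4    0
   P3   0    0    2
   P4   0   -3    0
   P5   0   -2   -3
   P6   4    0    0

Candidate y = [0, 2, 0, 1, 0, 0, 0]; check y·C column-wise:
  col t0: 0·-4 + 2·0 + 1·0 + 0·4 = 0
  col t1: 2·0 + 0·4 + 1·0 + 0·-3 + 0·-2 = 0
  col t2: 2·-1 + 1·2 + 0·-3 = 0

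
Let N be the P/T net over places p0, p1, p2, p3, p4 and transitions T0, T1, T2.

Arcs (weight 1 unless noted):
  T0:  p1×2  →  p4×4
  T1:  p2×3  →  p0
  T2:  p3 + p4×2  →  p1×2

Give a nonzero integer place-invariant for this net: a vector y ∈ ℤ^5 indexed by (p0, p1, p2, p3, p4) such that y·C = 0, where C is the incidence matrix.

y = (p0:3, p1:0, p2:1, p3:0, p4:0)

Incidence matrix C (rows=places, cols=transitions):
       T0   T1   T2
   p0   0    1    0
   p1  -2    0    2
   p2   0   -3    0
   p3   0    0   -1
   p4   4    0   -2

Candidate y = [3, 0, 1, 0, 0]; check y·C column-wise:
  col T0: 3·0 + 0·-2 + 1·0 + 0·4 = 0
  col T1: 3·1 + 1·-3 = 0
  col T2: 3·0 + 0·2 + 1·0 + 0·-1 + 0·-2 = 0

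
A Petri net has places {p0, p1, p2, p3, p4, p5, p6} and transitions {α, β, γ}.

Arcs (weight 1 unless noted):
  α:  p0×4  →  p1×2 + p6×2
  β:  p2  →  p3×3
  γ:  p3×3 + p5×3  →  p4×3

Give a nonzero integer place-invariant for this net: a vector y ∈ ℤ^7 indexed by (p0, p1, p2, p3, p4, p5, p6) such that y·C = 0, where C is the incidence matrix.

Incidence matrix C (rows=places, cols=transitions):
        α    β    γ
   p0  -4    0    0
   p1   2    0    0
   p2   0   -1    0
   p3   0    3   -3
   p4   0    0    3
   p5   0    0   -3
   p6   2    0    0

Candidate y = [1, 2, 0, 0, 0, 0, 0]; check y·C column-wise:
  col α: 1·-4 + 2·2 + 0·2 = 0
  col β: 1·0 + 2·0 + 0·-1 + 0·3 = 0
  col γ: 1·0 + 2·0 + 0·-3 + 0·3 + 0·-3 = 0

y = (p0:1, p1:2, p2:0, p3:0, p4:0, p5:0, p6:0)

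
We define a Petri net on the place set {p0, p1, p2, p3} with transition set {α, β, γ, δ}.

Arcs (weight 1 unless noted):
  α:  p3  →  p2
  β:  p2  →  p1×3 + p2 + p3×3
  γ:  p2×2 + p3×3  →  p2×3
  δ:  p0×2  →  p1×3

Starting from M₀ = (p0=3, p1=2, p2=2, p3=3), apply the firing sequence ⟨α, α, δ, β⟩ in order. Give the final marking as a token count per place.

step 1: fire α:  (p0=3, p1=2, p2=2, p3=3) → (p0=3, p1=2, p2=3, p3=2)
step 2: fire α:  (p0=3, p1=2, p2=3, p3=2) → (p0=3, p1=2, p2=4, p3=1)
step 3: fire δ:  (p0=3, p1=2, p2=4, p3=1) → (p0=1, p1=5, p2=4, p3=1)
step 4: fire β:  (p0=1, p1=5, p2=4, p3=1) → (p0=1, p1=8, p2=4, p3=4)

(p0=1, p1=8, p2=4, p3=4)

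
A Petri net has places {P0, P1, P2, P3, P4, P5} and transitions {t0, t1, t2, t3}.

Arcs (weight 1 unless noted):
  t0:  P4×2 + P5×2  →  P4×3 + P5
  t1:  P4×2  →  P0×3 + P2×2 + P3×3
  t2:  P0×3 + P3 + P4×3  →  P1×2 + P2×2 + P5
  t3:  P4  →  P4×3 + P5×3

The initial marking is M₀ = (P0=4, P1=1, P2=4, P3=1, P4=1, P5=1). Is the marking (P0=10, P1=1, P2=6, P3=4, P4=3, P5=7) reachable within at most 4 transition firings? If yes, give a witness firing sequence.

depth 0: 1 marking
depth 1: 2 markings reached so far
depth 2: 6 markings reached so far
depth 3: 13 markings reached so far
depth 4: 26 markings reached so far
target is not among the 26 markings reachable within 4 steps

NO — not reachable within 4 firings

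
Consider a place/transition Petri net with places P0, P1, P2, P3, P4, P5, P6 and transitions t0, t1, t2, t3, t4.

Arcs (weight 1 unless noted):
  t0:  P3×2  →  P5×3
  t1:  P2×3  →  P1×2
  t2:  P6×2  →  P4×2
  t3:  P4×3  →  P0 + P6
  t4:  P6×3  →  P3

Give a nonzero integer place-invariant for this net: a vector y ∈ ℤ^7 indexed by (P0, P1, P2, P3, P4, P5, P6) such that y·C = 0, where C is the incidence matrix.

Incidence matrix C (rows=places, cols=transitions):
       t0   t1   t2   t3   t4
   P0   0    0    0    1    0
   P1   0    2    0    0    0
   P2   0   -3    0    0    0
   P3  -2    0    0    0    1
   P4   0    0    2   -3    0
   P5   3    0    0    0    0
   P6   0    0   -2    1   -3

Candidate y = [0, 3, 2, 0, 0, 0, 0]; check y·C column-wise:
  col t0: 3·0 + 2·0 + 0·-2 + 0·3 = 0
  col t1: 3·2 + 2·-3 = 0
  col t2: 3·0 + 2·0 + 0·2 + 0·-2 = 0
  col t3: 0·1 + 3·0 + 2·0 + 0·-3 + 0·1 = 0
  col t4: 3·0 + 2·0 + 0·1 + 0·-3 = 0

y = (P0:0, P1:3, P2:2, P3:0, P4:0, P5:0, P6:0)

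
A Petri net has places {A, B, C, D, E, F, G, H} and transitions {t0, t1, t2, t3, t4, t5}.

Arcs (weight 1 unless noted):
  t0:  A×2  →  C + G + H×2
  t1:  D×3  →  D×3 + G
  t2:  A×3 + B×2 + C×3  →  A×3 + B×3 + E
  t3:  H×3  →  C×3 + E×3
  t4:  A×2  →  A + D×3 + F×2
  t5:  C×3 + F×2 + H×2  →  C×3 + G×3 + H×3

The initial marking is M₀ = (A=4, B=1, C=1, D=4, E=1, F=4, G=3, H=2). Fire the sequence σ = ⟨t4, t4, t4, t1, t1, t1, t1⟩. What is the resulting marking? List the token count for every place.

step 1: fire t4:  (A=4, B=1, C=1, D=4, E=1, F=4, G=3, H=2) → (A=3, B=1, C=1, D=7, E=1, F=6, G=3, H=2)
step 2: fire t4:  (A=3, B=1, C=1, D=7, E=1, F=6, G=3, H=2) → (A=2, B=1, C=1, D=10, E=1, F=8, G=3, H=2)
step 3: fire t4:  (A=2, B=1, C=1, D=10, E=1, F=8, G=3, H=2) → (A=1, B=1, C=1, D=13, E=1, F=10, G=3, H=2)
step 4: fire t1:  (A=1, B=1, C=1, D=13, E=1, F=10, G=3, H=2) → (A=1, B=1, C=1, D=13, E=1, F=10, G=4, H=2)
step 5: fire t1:  (A=1, B=1, C=1, D=13, E=1, F=10, G=4, H=2) → (A=1, B=1, C=1, D=13, E=1, F=10, G=5, H=2)
step 6: fire t1:  (A=1, B=1, C=1, D=13, E=1, F=10, G=5, H=2) → (A=1, B=1, C=1, D=13, E=1, F=10, G=6, H=2)
step 7: fire t1:  (A=1, B=1, C=1, D=13, E=1, F=10, G=6, H=2) → (A=1, B=1, C=1, D=13, E=1, F=10, G=7, H=2)

(A=1, B=1, C=1, D=13, E=1, F=10, G=7, H=2)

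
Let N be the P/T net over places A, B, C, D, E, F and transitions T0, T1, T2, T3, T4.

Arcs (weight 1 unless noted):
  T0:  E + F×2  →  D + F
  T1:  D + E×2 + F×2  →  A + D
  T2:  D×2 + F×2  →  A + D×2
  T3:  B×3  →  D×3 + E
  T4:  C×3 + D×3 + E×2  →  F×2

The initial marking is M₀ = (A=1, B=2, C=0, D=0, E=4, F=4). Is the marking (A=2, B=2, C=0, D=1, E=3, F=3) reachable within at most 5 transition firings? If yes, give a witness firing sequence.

depth 0: 1 marking
depth 1: 2 markings reached so far
depth 2: 4 markings reached so far
depth 3: 7 markings reached so far
depth 4: 7 markings reached so far
(frontier empty at depth 4; search complete)
target is not among the 7 markings reachable within 5 steps

NO — not reachable within 5 firings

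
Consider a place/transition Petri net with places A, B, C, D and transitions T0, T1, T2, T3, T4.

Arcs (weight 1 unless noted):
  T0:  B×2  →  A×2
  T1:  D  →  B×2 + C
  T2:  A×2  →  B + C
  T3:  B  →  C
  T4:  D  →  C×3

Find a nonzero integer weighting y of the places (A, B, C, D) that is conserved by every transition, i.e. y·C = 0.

y = (A:1, B:1, C:1, D:3)

Incidence matrix C (rows=places, cols=transitions):
       T0   T1   T2   T3   T4
    A   2    0   -2    0    0
    B  -2    2    1   -1    0
    C   0    1    1    1    3
    D   0   -1    0    0   -1

Candidate y = [1, 1, 1, 3]; check y·C column-wise:
  col T0: 1·2 + 1·-2 + 1·0 + 3·0 = 0
  col T1: 1·0 + 1·2 + 1·1 + 3·-1 = 0
  col T2: 1·-2 + 1·1 + 1·1 + 3·0 = 0
  col T3: 1·0 + 1·-1 + 1·1 + 3·0 = 0
  col T4: 1·0 + 1·0 + 1·3 + 3·-1 = 0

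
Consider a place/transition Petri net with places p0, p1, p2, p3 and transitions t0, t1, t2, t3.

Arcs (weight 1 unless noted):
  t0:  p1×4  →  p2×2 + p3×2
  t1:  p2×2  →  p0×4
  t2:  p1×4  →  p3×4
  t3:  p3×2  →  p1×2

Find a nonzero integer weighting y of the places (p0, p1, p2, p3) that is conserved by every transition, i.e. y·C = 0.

Incidence matrix C (rows=places, cols=transitions):
       t0   t1   t2   t3
   p0   0    4    0    0
   p1  -4    0   -4    2
   p2   2   -2    0    0
   p3   2    0    4   -2

Candidate y = [1, 2, 2, 2]; check y·C column-wise:
  col t0: 1·0 + 2·-4 + 2·2 + 2·2 = 0
  col t1: 1·4 + 2·0 + 2·-2 + 2·0 = 0
  col t2: 1·0 + 2·-4 + 2·0 + 2·4 = 0
  col t3: 1·0 + 2·2 + 2·0 + 2·-2 = 0

y = (p0:1, p1:2, p2:2, p3:2)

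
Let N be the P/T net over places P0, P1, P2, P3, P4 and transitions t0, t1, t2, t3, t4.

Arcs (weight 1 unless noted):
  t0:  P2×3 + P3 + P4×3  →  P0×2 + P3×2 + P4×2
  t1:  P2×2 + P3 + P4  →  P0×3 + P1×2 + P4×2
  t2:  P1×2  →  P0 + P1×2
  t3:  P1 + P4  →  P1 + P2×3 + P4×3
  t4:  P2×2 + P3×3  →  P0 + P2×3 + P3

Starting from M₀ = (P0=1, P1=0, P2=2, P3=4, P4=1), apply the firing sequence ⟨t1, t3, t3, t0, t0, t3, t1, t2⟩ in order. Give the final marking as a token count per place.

(P0=12, P1=4, P2=1, P3=4, P4=7)

step 1: fire t1:  (P0=1, P1=0, P2=2, P3=4, P4=1) → (P0=4, P1=2, P2=0, P3=3, P4=2)
step 2: fire t3:  (P0=4, P1=2, P2=0, P3=3, P4=2) → (P0=4, P1=2, P2=3, P3=3, P4=4)
step 3: fire t3:  (P0=4, P1=2, P2=3, P3=3, P4=4) → (P0=4, P1=2, P2=6, P3=3, P4=6)
step 4: fire t0:  (P0=4, P1=2, P2=6, P3=3, P4=6) → (P0=6, P1=2, P2=3, P3=4, P4=5)
step 5: fire t0:  (P0=6, P1=2, P2=3, P3=4, P4=5) → (P0=8, P1=2, P2=0, P3=5, P4=4)
step 6: fire t3:  (P0=8, P1=2, P2=0, P3=5, P4=4) → (P0=8, P1=2, P2=3, P3=5, P4=6)
step 7: fire t1:  (P0=8, P1=2, P2=3, P3=5, P4=6) → (P0=11, P1=4, P2=1, P3=4, P4=7)
step 8: fire t2:  (P0=11, P1=4, P2=1, P3=4, P4=7) → (P0=12, P1=4, P2=1, P3=4, P4=7)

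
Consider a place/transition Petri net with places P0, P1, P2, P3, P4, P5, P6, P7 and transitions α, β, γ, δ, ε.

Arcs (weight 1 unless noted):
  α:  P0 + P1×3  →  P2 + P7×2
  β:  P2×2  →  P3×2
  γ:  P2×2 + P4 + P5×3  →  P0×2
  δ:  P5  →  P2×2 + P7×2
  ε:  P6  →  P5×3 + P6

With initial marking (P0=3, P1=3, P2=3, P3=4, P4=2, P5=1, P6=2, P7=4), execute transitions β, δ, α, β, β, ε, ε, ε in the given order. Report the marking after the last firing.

(P0=2, P1=0, P2=0, P3=10, P4=2, P5=9, P6=2, P7=8)

step 1: fire β:  (P0=3, P1=3, P2=3, P3=4, P4=2, P5=1, P6=2, P7=4) → (P0=3, P1=3, P2=1, P3=6, P4=2, P5=1, P6=2, P7=4)
step 2: fire δ:  (P0=3, P1=3, P2=1, P3=6, P4=2, P5=1, P6=2, P7=4) → (P0=3, P1=3, P2=3, P3=6, P4=2, P5=0, P6=2, P7=6)
step 3: fire α:  (P0=3, P1=3, P2=3, P3=6, P4=2, P5=0, P6=2, P7=6) → (P0=2, P1=0, P2=4, P3=6, P4=2, P5=0, P6=2, P7=8)
step 4: fire β:  (P0=2, P1=0, P2=4, P3=6, P4=2, P5=0, P6=2, P7=8) → (P0=2, P1=0, P2=2, P3=8, P4=2, P5=0, P6=2, P7=8)
step 5: fire β:  (P0=2, P1=0, P2=2, P3=8, P4=2, P5=0, P6=2, P7=8) → (P0=2, P1=0, P2=0, P3=10, P4=2, P5=0, P6=2, P7=8)
step 6: fire ε:  (P0=2, P1=0, P2=0, P3=10, P4=2, P5=0, P6=2, P7=8) → (P0=2, P1=0, P2=0, P3=10, P4=2, P5=3, P6=2, P7=8)
step 7: fire ε:  (P0=2, P1=0, P2=0, P3=10, P4=2, P5=3, P6=2, P7=8) → (P0=2, P1=0, P2=0, P3=10, P4=2, P5=6, P6=2, P7=8)
step 8: fire ε:  (P0=2, P1=0, P2=0, P3=10, P4=2, P5=6, P6=2, P7=8) → (P0=2, P1=0, P2=0, P3=10, P4=2, P5=9, P6=2, P7=8)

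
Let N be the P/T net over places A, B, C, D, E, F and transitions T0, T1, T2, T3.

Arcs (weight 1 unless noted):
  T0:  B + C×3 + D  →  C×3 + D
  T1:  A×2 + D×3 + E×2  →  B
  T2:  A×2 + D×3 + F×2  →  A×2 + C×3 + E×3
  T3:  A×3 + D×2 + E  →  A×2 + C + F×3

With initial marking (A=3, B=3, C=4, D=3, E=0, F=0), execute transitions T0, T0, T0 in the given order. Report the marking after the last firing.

step 1: fire T0:  (A=3, B=3, C=4, D=3, E=0, F=0) → (A=3, B=2, C=4, D=3, E=0, F=0)
step 2: fire T0:  (A=3, B=2, C=4, D=3, E=0, F=0) → (A=3, B=1, C=4, D=3, E=0, F=0)
step 3: fire T0:  (A=3, B=1, C=4, D=3, E=0, F=0) → (A=3, B=0, C=4, D=3, E=0, F=0)

(A=3, B=0, C=4, D=3, E=0, F=0)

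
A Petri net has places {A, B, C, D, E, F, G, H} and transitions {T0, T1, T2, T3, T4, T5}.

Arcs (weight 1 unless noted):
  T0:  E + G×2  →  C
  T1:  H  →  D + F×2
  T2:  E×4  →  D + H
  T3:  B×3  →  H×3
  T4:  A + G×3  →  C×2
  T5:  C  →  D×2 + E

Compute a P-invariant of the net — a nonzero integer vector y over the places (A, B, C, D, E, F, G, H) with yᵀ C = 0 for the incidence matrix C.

Incidence matrix C (rows=places, cols=transitions):
       T0   T1   T2   T3   T4   T5
    A   0    0    0    0   -1    0
    B   0    0    0   -3    0    0
    C   1    0    0    0    2   -1
    D   0    1    1    0    0    2
    E  -1    0   -4    0    0    1
    F   0    2    0    0    0    0
    G  -2    0    0    0   -3    0
    H   0   -1    1    3    0    0

Candidate y = [6, 0, 9, 4, 1, -2, 4, 0]; check y·C column-wise:
  col T0: 6·0 + 9·1 + 4·0 + 1·-1 + -2·0 + 4·-2 = 0
  col T1: 6·0 + 9·0 + 4·1 + 1·0 + -2·2 + 4·0 + 0·-1 = 0
  col T2: 6·0 + 9·0 + 4·1 + 1·-4 + -2·0 + 4·0 + 0·1 = 0
  col T3: 6·0 + 0·-3 + 9·0 + 4·0 + 1·0 + -2·0 + 4·0 + 0·3 = 0
  col T4: 6·-1 + 9·2 + 4·0 + 1·0 + -2·0 + 4·-3 = 0
  col T5: 6·0 + 9·-1 + 4·2 + 1·1 + -2·0 + 4·0 = 0

y = (A:6, B:0, C:9, D:4, E:1, F:-2, G:4, H:0)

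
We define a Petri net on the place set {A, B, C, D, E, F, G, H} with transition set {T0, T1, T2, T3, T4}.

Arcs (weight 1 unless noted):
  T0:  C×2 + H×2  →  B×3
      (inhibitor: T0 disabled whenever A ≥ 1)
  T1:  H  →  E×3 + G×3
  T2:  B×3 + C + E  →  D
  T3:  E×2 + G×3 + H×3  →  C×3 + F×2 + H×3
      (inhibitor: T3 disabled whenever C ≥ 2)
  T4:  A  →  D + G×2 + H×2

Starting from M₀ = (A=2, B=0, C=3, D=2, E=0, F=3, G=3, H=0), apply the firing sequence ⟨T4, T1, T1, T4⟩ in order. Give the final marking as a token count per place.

(A=0, B=0, C=3, D=4, E=6, F=3, G=13, H=2)

step 1: fire T4:  (A=2, B=0, C=3, D=2, E=0, F=3, G=3, H=0) → (A=1, B=0, C=3, D=3, E=0, F=3, G=5, H=2)
step 2: fire T1:  (A=1, B=0, C=3, D=3, E=0, F=3, G=5, H=2) → (A=1, B=0, C=3, D=3, E=3, F=3, G=8, H=1)
step 3: fire T1:  (A=1, B=0, C=3, D=3, E=3, F=3, G=8, H=1) → (A=1, B=0, C=3, D=3, E=6, F=3, G=11, H=0)
step 4: fire T4:  (A=1, B=0, C=3, D=3, E=6, F=3, G=11, H=0) → (A=0, B=0, C=3, D=4, E=6, F=3, G=13, H=2)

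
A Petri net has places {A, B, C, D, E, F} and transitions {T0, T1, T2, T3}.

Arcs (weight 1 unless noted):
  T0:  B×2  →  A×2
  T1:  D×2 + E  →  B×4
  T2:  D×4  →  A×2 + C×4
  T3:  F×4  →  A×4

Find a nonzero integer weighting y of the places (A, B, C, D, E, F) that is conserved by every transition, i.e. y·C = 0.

y = (A:0, B:0, C:1, D:1, E:-2, F:0)

Incidence matrix C (rows=places, cols=transitions):
       T0   T1   T2   T3
    A   2    0    2    4
    B  -2    4    0    0
    C   0    0    4    0
    D   0   -2   -4    0
    E   0   -1    0    0
    F   0    0    0   -4

Candidate y = [0, 0, 1, 1, -2, 0]; check y·C column-wise:
  col T0: 0·2 + 0·-2 + 1·0 + 1·0 + -2·0 = 0
  col T1: 0·4 + 1·0 + 1·-2 + -2·-1 = 0
  col T2: 0·2 + 1·4 + 1·-4 + -2·0 = 0
  col T3: 0·4 + 1·0 + 1·0 + -2·0 + 0·-4 = 0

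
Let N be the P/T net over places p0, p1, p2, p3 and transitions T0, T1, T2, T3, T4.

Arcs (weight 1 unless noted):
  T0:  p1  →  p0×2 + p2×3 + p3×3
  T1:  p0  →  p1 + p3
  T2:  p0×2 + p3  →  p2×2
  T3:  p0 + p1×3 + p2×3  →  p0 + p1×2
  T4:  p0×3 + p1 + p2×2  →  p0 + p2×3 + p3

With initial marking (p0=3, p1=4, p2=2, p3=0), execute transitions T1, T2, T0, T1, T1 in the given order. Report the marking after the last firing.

(p0=0, p1=6, p2=7, p3=5)

step 1: fire T1:  (p0=3, p1=4, p2=2, p3=0) → (p0=2, p1=5, p2=2, p3=1)
step 2: fire T2:  (p0=2, p1=5, p2=2, p3=1) → (p0=0, p1=5, p2=4, p3=0)
step 3: fire T0:  (p0=0, p1=5, p2=4, p3=0) → (p0=2, p1=4, p2=7, p3=3)
step 4: fire T1:  (p0=2, p1=4, p2=7, p3=3) → (p0=1, p1=5, p2=7, p3=4)
step 5: fire T1:  (p0=1, p1=5, p2=7, p3=4) → (p0=0, p1=6, p2=7, p3=5)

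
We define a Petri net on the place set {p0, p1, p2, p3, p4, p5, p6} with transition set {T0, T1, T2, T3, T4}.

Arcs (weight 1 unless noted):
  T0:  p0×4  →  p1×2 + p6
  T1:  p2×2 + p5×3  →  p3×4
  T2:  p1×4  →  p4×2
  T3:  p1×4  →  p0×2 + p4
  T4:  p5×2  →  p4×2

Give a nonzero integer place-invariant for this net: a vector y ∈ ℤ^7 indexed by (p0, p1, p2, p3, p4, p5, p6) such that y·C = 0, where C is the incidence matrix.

Incidence matrix C (rows=places, cols=transitions):
       T0   T1   T2   T3   T4
   p0  -4    0    0    2    0
   p1   2    0   -4   -4    0
   p2   0   -2    0    0    0
   p3   0    4    0    0    0
   p4   0    0    2    1    2
   p5   0   -3    0    0   -2
   p6   1    0    0    0    0

Candidate y = [0, 0, 2, 1, 0, 0, 0]; check y·C column-wise:
  col T0: 0·-4 + 0·2 + 2·0 + 1·0 + 0·1 = 0
  col T1: 2·-2 + 1·4 + 0·-3 = 0
  col T2: 0·-4 + 2·0 + 1·0 + 0·2 = 0
  col T3: 0·2 + 0·-4 + 2·0 + 1·0 + 0·1 = 0
  col T4: 2·0 + 1·0 + 0·2 + 0·-2 = 0

y = (p0:0, p1:0, p2:2, p3:1, p4:0, p5:0, p6:0)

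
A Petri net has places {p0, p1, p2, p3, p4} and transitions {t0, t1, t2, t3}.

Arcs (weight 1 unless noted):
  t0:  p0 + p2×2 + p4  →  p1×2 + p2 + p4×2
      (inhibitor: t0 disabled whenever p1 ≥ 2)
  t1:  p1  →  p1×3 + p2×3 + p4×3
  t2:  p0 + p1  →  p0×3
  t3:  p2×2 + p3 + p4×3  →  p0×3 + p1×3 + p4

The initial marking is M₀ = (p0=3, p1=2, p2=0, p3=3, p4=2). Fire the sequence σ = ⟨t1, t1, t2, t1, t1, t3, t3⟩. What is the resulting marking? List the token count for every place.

(p0=11, p1=15, p2=8, p3=1, p4=10)

step 1: fire t1:  (p0=3, p1=2, p2=0, p3=3, p4=2) → (p0=3, p1=4, p2=3, p3=3, p4=5)
step 2: fire t1:  (p0=3, p1=4, p2=3, p3=3, p4=5) → (p0=3, p1=6, p2=6, p3=3, p4=8)
step 3: fire t2:  (p0=3, p1=6, p2=6, p3=3, p4=8) → (p0=5, p1=5, p2=6, p3=3, p4=8)
step 4: fire t1:  (p0=5, p1=5, p2=6, p3=3, p4=8) → (p0=5, p1=7, p2=9, p3=3, p4=11)
step 5: fire t1:  (p0=5, p1=7, p2=9, p3=3, p4=11) → (p0=5, p1=9, p2=12, p3=3, p4=14)
step 6: fire t3:  (p0=5, p1=9, p2=12, p3=3, p4=14) → (p0=8, p1=12, p2=10, p3=2, p4=12)
step 7: fire t3:  (p0=8, p1=12, p2=10, p3=2, p4=12) → (p0=11, p1=15, p2=8, p3=1, p4=10)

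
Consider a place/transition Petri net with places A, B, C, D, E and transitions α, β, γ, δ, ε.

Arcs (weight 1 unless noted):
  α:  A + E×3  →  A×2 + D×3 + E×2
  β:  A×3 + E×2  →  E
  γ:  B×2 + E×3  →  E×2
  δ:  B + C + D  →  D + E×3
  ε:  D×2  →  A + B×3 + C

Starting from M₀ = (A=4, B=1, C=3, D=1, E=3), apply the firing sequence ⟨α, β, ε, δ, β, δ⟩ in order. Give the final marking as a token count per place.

(A=0, B=2, C=2, D=2, E=6)

step 1: fire α:  (A=4, B=1, C=3, D=1, E=3) → (A=5, B=1, C=3, D=4, E=2)
step 2: fire β:  (A=5, B=1, C=3, D=4, E=2) → (A=2, B=1, C=3, D=4, E=1)
step 3: fire ε:  (A=2, B=1, C=3, D=4, E=1) → (A=3, B=4, C=4, D=2, E=1)
step 4: fire δ:  (A=3, B=4, C=4, D=2, E=1) → (A=3, B=3, C=3, D=2, E=4)
step 5: fire β:  (A=3, B=3, C=3, D=2, E=4) → (A=0, B=3, C=3, D=2, E=3)
step 6: fire δ:  (A=0, B=3, C=3, D=2, E=3) → (A=0, B=2, C=2, D=2, E=6)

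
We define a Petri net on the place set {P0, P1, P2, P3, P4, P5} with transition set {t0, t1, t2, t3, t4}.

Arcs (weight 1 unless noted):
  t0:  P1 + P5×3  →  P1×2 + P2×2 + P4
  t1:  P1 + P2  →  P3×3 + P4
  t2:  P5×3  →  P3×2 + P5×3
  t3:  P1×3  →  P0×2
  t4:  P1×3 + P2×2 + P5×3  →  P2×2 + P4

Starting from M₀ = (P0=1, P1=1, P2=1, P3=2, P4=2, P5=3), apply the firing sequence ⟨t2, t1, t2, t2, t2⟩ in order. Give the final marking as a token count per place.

step 1: fire t2:  (P0=1, P1=1, P2=1, P3=2, P4=2, P5=3) → (P0=1, P1=1, P2=1, P3=4, P4=2, P5=3)
step 2: fire t1:  (P0=1, P1=1, P2=1, P3=4, P4=2, P5=3) → (P0=1, P1=0, P2=0, P3=7, P4=3, P5=3)
step 3: fire t2:  (P0=1, P1=0, P2=0, P3=7, P4=3, P5=3) → (P0=1, P1=0, P2=0, P3=9, P4=3, P5=3)
step 4: fire t2:  (P0=1, P1=0, P2=0, P3=9, P4=3, P5=3) → (P0=1, P1=0, P2=0, P3=11, P4=3, P5=3)
step 5: fire t2:  (P0=1, P1=0, P2=0, P3=11, P4=3, P5=3) → (P0=1, P1=0, P2=0, P3=13, P4=3, P5=3)

(P0=1, P1=0, P2=0, P3=13, P4=3, P5=3)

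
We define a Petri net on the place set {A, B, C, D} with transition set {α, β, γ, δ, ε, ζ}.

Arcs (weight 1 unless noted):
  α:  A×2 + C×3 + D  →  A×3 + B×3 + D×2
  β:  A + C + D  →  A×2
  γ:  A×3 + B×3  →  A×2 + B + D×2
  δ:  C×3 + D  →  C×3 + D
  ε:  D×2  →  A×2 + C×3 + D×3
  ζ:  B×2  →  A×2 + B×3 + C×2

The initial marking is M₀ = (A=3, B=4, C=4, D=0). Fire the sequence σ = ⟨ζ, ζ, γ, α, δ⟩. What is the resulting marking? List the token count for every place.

(A=7, B=7, C=5, D=3)

step 1: fire ζ:  (A=3, B=4, C=4, D=0) → (A=5, B=5, C=6, D=0)
step 2: fire ζ:  (A=5, B=5, C=6, D=0) → (A=7, B=6, C=8, D=0)
step 3: fire γ:  (A=7, B=6, C=8, D=0) → (A=6, B=4, C=8, D=2)
step 4: fire α:  (A=6, B=4, C=8, D=2) → (A=7, B=7, C=5, D=3)
step 5: fire δ:  (A=7, B=7, C=5, D=3) → (A=7, B=7, C=5, D=3)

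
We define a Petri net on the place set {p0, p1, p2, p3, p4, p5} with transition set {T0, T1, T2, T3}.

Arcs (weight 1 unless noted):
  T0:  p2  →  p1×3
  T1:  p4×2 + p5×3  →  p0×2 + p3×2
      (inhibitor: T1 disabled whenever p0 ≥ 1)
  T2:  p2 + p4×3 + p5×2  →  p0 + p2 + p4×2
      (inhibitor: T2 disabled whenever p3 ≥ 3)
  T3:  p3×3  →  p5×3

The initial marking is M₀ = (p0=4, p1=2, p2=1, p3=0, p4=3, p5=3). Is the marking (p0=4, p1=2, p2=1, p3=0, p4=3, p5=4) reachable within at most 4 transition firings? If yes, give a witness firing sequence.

NO — not reachable within 4 firings

depth 0: 1 marking
depth 1: 3 markings reached so far
depth 2: 4 markings reached so far
depth 3: 4 markings reached so far
(frontier empty at depth 3; search complete)
target is not among the 4 markings reachable within 4 steps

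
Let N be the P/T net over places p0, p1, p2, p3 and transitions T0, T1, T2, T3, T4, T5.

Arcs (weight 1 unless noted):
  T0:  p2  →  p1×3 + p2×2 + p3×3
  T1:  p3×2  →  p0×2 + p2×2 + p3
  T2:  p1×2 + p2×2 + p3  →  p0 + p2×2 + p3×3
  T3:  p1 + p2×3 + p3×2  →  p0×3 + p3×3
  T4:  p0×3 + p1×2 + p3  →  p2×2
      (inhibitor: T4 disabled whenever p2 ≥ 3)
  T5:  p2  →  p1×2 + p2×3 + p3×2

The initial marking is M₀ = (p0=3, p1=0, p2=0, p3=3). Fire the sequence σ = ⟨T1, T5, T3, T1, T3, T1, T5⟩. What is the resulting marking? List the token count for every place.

step 1: fire T1:  (p0=3, p1=0, p2=0, p3=3) → (p0=5, p1=0, p2=2, p3=2)
step 2: fire T5:  (p0=5, p1=0, p2=2, p3=2) → (p0=5, p1=2, p2=4, p3=4)
step 3: fire T3:  (p0=5, p1=2, p2=4, p3=4) → (p0=8, p1=1, p2=1, p3=5)
step 4: fire T1:  (p0=8, p1=1, p2=1, p3=5) → (p0=10, p1=1, p2=3, p3=4)
step 5: fire T3:  (p0=10, p1=1, p2=3, p3=4) → (p0=13, p1=0, p2=0, p3=5)
step 6: fire T1:  (p0=13, p1=0, p2=0, p3=5) → (p0=15, p1=0, p2=2, p3=4)
step 7: fire T5:  (p0=15, p1=0, p2=2, p3=4) → (p0=15, p1=2, p2=4, p3=6)

(p0=15, p1=2, p2=4, p3=6)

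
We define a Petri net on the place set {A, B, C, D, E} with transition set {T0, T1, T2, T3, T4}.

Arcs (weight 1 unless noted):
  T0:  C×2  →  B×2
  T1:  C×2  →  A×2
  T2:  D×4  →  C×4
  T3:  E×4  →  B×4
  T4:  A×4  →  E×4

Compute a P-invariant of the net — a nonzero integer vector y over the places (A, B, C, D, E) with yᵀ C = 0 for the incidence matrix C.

Incidence matrix C (rows=places, cols=transitions):
       T0   T1   T2   T3   T4
    A   0    2    0    0   -4
    B   2    0    0    4    0
    C  -2   -2    4    0    0
    D   0    0   -4    0    0
    E   0    0    0   -4    4

Candidate y = [1, 1, 1, 1, 1]; check y·C column-wise:
  col T0: 1·0 + 1·2 + 1·-2 + 1·0 + 1·0 = 0
  col T1: 1·2 + 1·0 + 1·-2 + 1·0 + 1·0 = 0
  col T2: 1·0 + 1·0 + 1·4 + 1·-4 + 1·0 = 0
  col T3: 1·0 + 1·4 + 1·0 + 1·0 + 1·-4 = 0
  col T4: 1·-4 + 1·0 + 1·0 + 1·0 + 1·4 = 0

y = (A:1, B:1, C:1, D:1, E:1)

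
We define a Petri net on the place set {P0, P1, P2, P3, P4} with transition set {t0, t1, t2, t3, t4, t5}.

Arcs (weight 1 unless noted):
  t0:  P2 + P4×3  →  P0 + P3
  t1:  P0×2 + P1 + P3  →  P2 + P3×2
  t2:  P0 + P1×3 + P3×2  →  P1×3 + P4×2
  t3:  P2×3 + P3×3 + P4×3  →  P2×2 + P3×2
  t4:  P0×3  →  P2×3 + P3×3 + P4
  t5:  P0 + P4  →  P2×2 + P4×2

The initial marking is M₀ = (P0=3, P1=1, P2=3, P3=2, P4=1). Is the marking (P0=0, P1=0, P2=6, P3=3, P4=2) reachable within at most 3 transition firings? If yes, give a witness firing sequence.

step 1: fire t1:  (P0=3, P1=1, P2=3, P3=2, P4=1) → (P0=1, P1=0, P2=4, P3=3, P4=1)
step 2: fire t5:  (P0=1, P1=0, P2=4, P3=3, P4=1) → (P0=0, P1=0, P2=6, P3=3, P4=2)

YES — reachable via ⟨t1, t5⟩ (2 firings)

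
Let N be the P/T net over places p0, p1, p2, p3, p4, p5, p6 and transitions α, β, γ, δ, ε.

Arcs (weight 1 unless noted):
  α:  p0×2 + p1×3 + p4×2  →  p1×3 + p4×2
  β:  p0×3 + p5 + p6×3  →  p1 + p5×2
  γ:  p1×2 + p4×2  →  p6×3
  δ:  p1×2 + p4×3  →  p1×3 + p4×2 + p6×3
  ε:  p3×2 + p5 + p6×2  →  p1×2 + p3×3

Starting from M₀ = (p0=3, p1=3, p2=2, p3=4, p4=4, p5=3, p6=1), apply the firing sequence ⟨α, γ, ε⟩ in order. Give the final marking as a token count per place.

(p0=1, p1=3, p2=2, p3=5, p4=2, p5=2, p6=2)

step 1: fire α:  (p0=3, p1=3, p2=2, p3=4, p4=4, p5=3, p6=1) → (p0=1, p1=3, p2=2, p3=4, p4=4, p5=3, p6=1)
step 2: fire γ:  (p0=1, p1=3, p2=2, p3=4, p4=4, p5=3, p6=1) → (p0=1, p1=1, p2=2, p3=4, p4=2, p5=3, p6=4)
step 3: fire ε:  (p0=1, p1=1, p2=2, p3=4, p4=2, p5=3, p6=4) → (p0=1, p1=3, p2=2, p3=5, p4=2, p5=2, p6=2)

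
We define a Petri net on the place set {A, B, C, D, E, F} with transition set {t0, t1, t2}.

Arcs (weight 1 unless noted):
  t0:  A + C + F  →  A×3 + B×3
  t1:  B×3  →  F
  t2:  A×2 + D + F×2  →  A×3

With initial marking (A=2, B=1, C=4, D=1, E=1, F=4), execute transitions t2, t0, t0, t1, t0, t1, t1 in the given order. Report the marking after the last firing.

(A=9, B=1, C=1, D=0, E=1, F=2)

step 1: fire t2:  (A=2, B=1, C=4, D=1, E=1, F=4) → (A=3, B=1, C=4, D=0, E=1, F=2)
step 2: fire t0:  (A=3, B=1, C=4, D=0, E=1, F=2) → (A=5, B=4, C=3, D=0, E=1, F=1)
step 3: fire t0:  (A=5, B=4, C=3, D=0, E=1, F=1) → (A=7, B=7, C=2, D=0, E=1, F=0)
step 4: fire t1:  (A=7, B=7, C=2, D=0, E=1, F=0) → (A=7, B=4, C=2, D=0, E=1, F=1)
step 5: fire t0:  (A=7, B=4, C=2, D=0, E=1, F=1) → (A=9, B=7, C=1, D=0, E=1, F=0)
step 6: fire t1:  (A=9, B=7, C=1, D=0, E=1, F=0) → (A=9, B=4, C=1, D=0, E=1, F=1)
step 7: fire t1:  (A=9, B=4, C=1, D=0, E=1, F=1) → (A=9, B=1, C=1, D=0, E=1, F=2)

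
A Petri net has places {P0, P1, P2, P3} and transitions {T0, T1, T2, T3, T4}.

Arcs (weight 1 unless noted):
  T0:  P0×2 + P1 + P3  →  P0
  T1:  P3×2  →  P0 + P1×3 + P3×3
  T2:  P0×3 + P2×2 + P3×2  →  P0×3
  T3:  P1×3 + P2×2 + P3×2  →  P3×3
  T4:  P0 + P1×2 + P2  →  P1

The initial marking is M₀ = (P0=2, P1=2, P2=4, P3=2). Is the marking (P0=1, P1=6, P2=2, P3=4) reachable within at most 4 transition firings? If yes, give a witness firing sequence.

depth 0: 1 marking
depth 1: 4 markings reached so far
depth 2: 9 markings reached so far
depth 3: 22 markings reached so far
depth 4: 46 markings reached so far
target is not among the 46 markings reachable within 4 steps

NO — not reachable within 4 firings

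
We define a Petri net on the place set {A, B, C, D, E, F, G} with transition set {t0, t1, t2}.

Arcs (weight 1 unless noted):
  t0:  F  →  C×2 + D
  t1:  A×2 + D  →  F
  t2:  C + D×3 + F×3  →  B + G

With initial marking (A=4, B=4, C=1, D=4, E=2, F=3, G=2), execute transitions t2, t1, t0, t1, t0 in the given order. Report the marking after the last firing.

(A=0, B=5, C=4, D=1, E=2, F=0, G=3)

step 1: fire t2:  (A=4, B=4, C=1, D=4, E=2, F=3, G=2) → (A=4, B=5, C=0, D=1, E=2, F=0, G=3)
step 2: fire t1:  (A=4, B=5, C=0, D=1, E=2, F=0, G=3) → (A=2, B=5, C=0, D=0, E=2, F=1, G=3)
step 3: fire t0:  (A=2, B=5, C=0, D=0, E=2, F=1, G=3) → (A=2, B=5, C=2, D=1, E=2, F=0, G=3)
step 4: fire t1:  (A=2, B=5, C=2, D=1, E=2, F=0, G=3) → (A=0, B=5, C=2, D=0, E=2, F=1, G=3)
step 5: fire t0:  (A=0, B=5, C=2, D=0, E=2, F=1, G=3) → (A=0, B=5, C=4, D=1, E=2, F=0, G=3)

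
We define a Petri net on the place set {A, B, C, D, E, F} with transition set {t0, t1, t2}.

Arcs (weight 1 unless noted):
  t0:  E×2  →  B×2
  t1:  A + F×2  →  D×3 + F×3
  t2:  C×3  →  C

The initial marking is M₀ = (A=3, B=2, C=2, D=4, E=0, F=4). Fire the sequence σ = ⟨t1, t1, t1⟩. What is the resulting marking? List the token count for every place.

(A=0, B=2, C=2, D=13, E=0, F=7)

step 1: fire t1:  (A=3, B=2, C=2, D=4, E=0, F=4) → (A=2, B=2, C=2, D=7, E=0, F=5)
step 2: fire t1:  (A=2, B=2, C=2, D=7, E=0, F=5) → (A=1, B=2, C=2, D=10, E=0, F=6)
step 3: fire t1:  (A=1, B=2, C=2, D=10, E=0, F=6) → (A=0, B=2, C=2, D=13, E=0, F=7)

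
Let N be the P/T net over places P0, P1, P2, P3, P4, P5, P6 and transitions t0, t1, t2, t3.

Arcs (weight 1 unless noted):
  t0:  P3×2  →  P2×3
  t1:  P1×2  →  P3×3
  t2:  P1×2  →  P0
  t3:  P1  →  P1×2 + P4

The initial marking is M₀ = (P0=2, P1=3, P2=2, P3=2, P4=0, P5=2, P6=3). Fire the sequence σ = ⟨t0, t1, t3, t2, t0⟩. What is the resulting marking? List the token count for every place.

step 1: fire t0:  (P0=2, P1=3, P2=2, P3=2, P4=0, P5=2, P6=3) → (P0=2, P1=3, P2=5, P3=0, P4=0, P5=2, P6=3)
step 2: fire t1:  (P0=2, P1=3, P2=5, P3=0, P4=0, P5=2, P6=3) → (P0=2, P1=1, P2=5, P3=3, P4=0, P5=2, P6=3)
step 3: fire t3:  (P0=2, P1=1, P2=5, P3=3, P4=0, P5=2, P6=3) → (P0=2, P1=2, P2=5, P3=3, P4=1, P5=2, P6=3)
step 4: fire t2:  (P0=2, P1=2, P2=5, P3=3, P4=1, P5=2, P6=3) → (P0=3, P1=0, P2=5, P3=3, P4=1, P5=2, P6=3)
step 5: fire t0:  (P0=3, P1=0, P2=5, P3=3, P4=1, P5=2, P6=3) → (P0=3, P1=0, P2=8, P3=1, P4=1, P5=2, P6=3)

(P0=3, P1=0, P2=8, P3=1, P4=1, P5=2, P6=3)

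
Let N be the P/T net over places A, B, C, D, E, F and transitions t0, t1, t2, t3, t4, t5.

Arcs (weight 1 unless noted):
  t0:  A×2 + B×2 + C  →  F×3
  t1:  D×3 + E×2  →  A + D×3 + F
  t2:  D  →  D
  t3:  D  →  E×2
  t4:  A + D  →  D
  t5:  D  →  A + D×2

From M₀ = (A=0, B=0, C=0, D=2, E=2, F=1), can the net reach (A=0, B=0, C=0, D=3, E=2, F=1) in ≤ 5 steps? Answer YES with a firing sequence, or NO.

YES — reachable via ⟨t5, t4⟩ (2 firings)

step 1: fire t5:  (A=0, B=0, C=0, D=2, E=2, F=1) → (A=1, B=0, C=0, D=3, E=2, F=1)
step 2: fire t4:  (A=1, B=0, C=0, D=3, E=2, F=1) → (A=0, B=0, C=0, D=3, E=2, F=1)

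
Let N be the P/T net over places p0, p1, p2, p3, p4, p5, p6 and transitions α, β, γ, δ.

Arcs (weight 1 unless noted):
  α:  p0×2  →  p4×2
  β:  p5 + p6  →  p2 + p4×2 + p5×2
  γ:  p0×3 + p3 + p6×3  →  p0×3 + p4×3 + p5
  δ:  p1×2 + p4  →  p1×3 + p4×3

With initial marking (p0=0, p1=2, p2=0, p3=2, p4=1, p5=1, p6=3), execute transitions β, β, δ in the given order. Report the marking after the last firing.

step 1: fire β:  (p0=0, p1=2, p2=0, p3=2, p4=1, p5=1, p6=3) → (p0=0, p1=2, p2=1, p3=2, p4=3, p5=2, p6=2)
step 2: fire β:  (p0=0, p1=2, p2=1, p3=2, p4=3, p5=2, p6=2) → (p0=0, p1=2, p2=2, p3=2, p4=5, p5=3, p6=1)
step 3: fire δ:  (p0=0, p1=2, p2=2, p3=2, p4=5, p5=3, p6=1) → (p0=0, p1=3, p2=2, p3=2, p4=7, p5=3, p6=1)

(p0=0, p1=3, p2=2, p3=2, p4=7, p5=3, p6=1)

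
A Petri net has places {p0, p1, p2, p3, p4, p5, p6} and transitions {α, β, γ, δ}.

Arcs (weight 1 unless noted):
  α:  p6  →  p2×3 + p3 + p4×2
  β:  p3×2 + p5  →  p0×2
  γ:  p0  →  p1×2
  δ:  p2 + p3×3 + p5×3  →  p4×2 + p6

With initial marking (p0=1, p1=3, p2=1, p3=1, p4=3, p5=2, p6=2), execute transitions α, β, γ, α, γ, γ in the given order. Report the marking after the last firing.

(p0=0, p1=9, p2=7, p3=1, p4=7, p5=1, p6=0)

step 1: fire α:  (p0=1, p1=3, p2=1, p3=1, p4=3, p5=2, p6=2) → (p0=1, p1=3, p2=4, p3=2, p4=5, p5=2, p6=1)
step 2: fire β:  (p0=1, p1=3, p2=4, p3=2, p4=5, p5=2, p6=1) → (p0=3, p1=3, p2=4, p3=0, p4=5, p5=1, p6=1)
step 3: fire γ:  (p0=3, p1=3, p2=4, p3=0, p4=5, p5=1, p6=1) → (p0=2, p1=5, p2=4, p3=0, p4=5, p5=1, p6=1)
step 4: fire α:  (p0=2, p1=5, p2=4, p3=0, p4=5, p5=1, p6=1) → (p0=2, p1=5, p2=7, p3=1, p4=7, p5=1, p6=0)
step 5: fire γ:  (p0=2, p1=5, p2=7, p3=1, p4=7, p5=1, p6=0) → (p0=1, p1=7, p2=7, p3=1, p4=7, p5=1, p6=0)
step 6: fire γ:  (p0=1, p1=7, p2=7, p3=1, p4=7, p5=1, p6=0) → (p0=0, p1=9, p2=7, p3=1, p4=7, p5=1, p6=0)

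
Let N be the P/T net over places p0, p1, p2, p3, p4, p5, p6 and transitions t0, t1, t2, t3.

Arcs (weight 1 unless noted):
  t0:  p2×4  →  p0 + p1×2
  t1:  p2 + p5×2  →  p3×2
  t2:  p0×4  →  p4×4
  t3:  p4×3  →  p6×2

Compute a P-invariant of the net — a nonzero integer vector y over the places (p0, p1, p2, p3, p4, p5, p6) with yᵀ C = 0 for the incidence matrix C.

y = (p0:0, p1:4, p2:2, p3:1, p4:0, p5:0, p6:0)

Incidence matrix C (rows=places, cols=transitions):
       t0   t1   t2   t3
   p0   1    0   -4    0
   p1   2    0    0    0
   p2  -4   -1    0    0
   p3   0    2    0    0
   p4   0    0    4   -3
   p5   0   -2    0    0
   p6   0    0    0    2

Candidate y = [0, 4, 2, 1, 0, 0, 0]; check y·C column-wise:
  col t0: 0·1 + 4·2 + 2·-4 + 1·0 = 0
  col t1: 4·0 + 2·-1 + 1·2 + 0·-2 = 0
  col t2: 0·-4 + 4·0 + 2·0 + 1·0 + 0·4 = 0
  col t3: 4·0 + 2·0 + 1·0 + 0·-3 + 0·2 = 0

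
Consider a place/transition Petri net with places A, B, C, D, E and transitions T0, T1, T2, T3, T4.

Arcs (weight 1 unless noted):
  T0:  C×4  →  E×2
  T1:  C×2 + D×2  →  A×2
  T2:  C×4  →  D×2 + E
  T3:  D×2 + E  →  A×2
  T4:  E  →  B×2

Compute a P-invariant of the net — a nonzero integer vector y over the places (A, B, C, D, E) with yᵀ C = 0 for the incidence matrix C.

y = (A:2, B:1, C:1, D:1, E:2)

Incidence matrix C (rows=places, cols=transitions):
       T0   T1   T2   T3   T4
    A   0    2    0    2    0
    B   0    0    0    0    2
    C  -4   -2   -4    0    0
    D   0   -2    2   -2    0
    E   2    0    1   -1   -1

Candidate y = [2, 1, 1, 1, 2]; check y·C column-wise:
  col T0: 2·0 + 1·0 + 1·-4 + 1·0 + 2·2 = 0
  col T1: 2·2 + 1·0 + 1·-2 + 1·-2 + 2·0 = 0
  col T2: 2·0 + 1·0 + 1·-4 + 1·2 + 2·1 = 0
  col T3: 2·2 + 1·0 + 1·0 + 1·-2 + 2·-1 = 0
  col T4: 2·0 + 1·2 + 1·0 + 1·0 + 2·-1 = 0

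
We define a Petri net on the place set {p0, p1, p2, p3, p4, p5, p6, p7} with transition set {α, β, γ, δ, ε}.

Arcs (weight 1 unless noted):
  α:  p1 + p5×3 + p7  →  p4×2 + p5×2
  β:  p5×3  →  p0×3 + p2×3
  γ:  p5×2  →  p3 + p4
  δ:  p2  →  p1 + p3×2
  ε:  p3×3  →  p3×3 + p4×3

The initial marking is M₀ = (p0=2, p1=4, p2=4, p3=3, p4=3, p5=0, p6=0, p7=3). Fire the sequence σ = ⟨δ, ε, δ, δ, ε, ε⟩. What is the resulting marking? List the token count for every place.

step 1: fire δ:  (p0=2, p1=4, p2=4, p3=3, p4=3, p5=0, p6=0, p7=3) → (p0=2, p1=5, p2=3, p3=5, p4=3, p5=0, p6=0, p7=3)
step 2: fire ε:  (p0=2, p1=5, p2=3, p3=5, p4=3, p5=0, p6=0, p7=3) → (p0=2, p1=5, p2=3, p3=5, p4=6, p5=0, p6=0, p7=3)
step 3: fire δ:  (p0=2, p1=5, p2=3, p3=5, p4=6, p5=0, p6=0, p7=3) → (p0=2, p1=6, p2=2, p3=7, p4=6, p5=0, p6=0, p7=3)
step 4: fire δ:  (p0=2, p1=6, p2=2, p3=7, p4=6, p5=0, p6=0, p7=3) → (p0=2, p1=7, p2=1, p3=9, p4=6, p5=0, p6=0, p7=3)
step 5: fire ε:  (p0=2, p1=7, p2=1, p3=9, p4=6, p5=0, p6=0, p7=3) → (p0=2, p1=7, p2=1, p3=9, p4=9, p5=0, p6=0, p7=3)
step 6: fire ε:  (p0=2, p1=7, p2=1, p3=9, p4=9, p5=0, p6=0, p7=3) → (p0=2, p1=7, p2=1, p3=9, p4=12, p5=0, p6=0, p7=3)

(p0=2, p1=7, p2=1, p3=9, p4=12, p5=0, p6=0, p7=3)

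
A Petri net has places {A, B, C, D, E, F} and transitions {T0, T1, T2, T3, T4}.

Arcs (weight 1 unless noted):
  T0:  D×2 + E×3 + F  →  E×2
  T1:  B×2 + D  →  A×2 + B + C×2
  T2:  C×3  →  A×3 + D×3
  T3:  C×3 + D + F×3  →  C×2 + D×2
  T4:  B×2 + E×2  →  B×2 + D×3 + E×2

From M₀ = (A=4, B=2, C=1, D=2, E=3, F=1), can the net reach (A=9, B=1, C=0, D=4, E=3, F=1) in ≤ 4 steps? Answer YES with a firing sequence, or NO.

YES — reachable via ⟨T1, T2⟩ (2 firings)

step 1: fire T1:  (A=4, B=2, C=1, D=2, E=3, F=1) → (A=6, B=1, C=3, D=1, E=3, F=1)
step 2: fire T2:  (A=6, B=1, C=3, D=1, E=3, F=1) → (A=9, B=1, C=0, D=4, E=3, F=1)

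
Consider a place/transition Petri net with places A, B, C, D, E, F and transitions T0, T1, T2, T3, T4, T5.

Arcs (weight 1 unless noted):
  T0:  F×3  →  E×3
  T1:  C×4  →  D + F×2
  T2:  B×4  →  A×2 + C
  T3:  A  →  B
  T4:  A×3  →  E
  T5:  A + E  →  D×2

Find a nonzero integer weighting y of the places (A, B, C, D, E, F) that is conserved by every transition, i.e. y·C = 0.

y = (A:1, B:1, C:2, D:2, E:3, F:3)

Incidence matrix C (rows=places, cols=transitions):
       T0   T1   T2   T3   T4   T5
    A   0    0    2   -1   -3   -1
    B   0    0   -4    1    0    0
    C   0   -4    1    0    0    0
    D   0    1    0    0    0    2
    E   3    0    0    0    1   -1
    F  -3    2    0    0    0    0

Candidate y = [1, 1, 2, 2, 3, 3]; check y·C column-wise:
  col T0: 1·0 + 1·0 + 2·0 + 2·0 + 3·3 + 3·-3 = 0
  col T1: 1·0 + 1·0 + 2·-4 + 2·1 + 3·0 + 3·2 = 0
  col T2: 1·2 + 1·-4 + 2·1 + 2·0 + 3·0 + 3·0 = 0
  col T3: 1·-1 + 1·1 + 2·0 + 2·0 + 3·0 + 3·0 = 0
  col T4: 1·-3 + 1·0 + 2·0 + 2·0 + 3·1 + 3·0 = 0
  col T5: 1·-1 + 1·0 + 2·0 + 2·2 + 3·-1 + 3·0 = 0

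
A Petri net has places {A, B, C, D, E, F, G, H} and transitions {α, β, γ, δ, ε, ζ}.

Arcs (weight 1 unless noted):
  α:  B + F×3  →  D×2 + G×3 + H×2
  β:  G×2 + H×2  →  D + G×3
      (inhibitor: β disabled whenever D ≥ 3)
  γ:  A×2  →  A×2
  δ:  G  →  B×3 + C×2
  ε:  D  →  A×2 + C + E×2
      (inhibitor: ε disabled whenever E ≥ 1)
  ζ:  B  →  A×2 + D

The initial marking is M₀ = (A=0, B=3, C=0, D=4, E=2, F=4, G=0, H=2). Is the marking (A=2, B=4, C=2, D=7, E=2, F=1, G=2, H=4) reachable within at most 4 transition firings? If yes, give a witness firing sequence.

step 1: fire α:  (A=0, B=3, C=0, D=4, E=2, F=4, G=0, H=2) → (A=0, B=2, C=0, D=6, E=2, F=1, G=3, H=4)
step 2: fire δ:  (A=0, B=2, C=0, D=6, E=2, F=1, G=3, H=4) → (A=0, B=5, C=2, D=6, E=2, F=1, G=2, H=4)
step 3: fire ζ:  (A=0, B=5, C=2, D=6, E=2, F=1, G=2, H=4) → (A=2, B=4, C=2, D=7, E=2, F=1, G=2, H=4)

YES — reachable via ⟨α, δ, ζ⟩ (3 firings)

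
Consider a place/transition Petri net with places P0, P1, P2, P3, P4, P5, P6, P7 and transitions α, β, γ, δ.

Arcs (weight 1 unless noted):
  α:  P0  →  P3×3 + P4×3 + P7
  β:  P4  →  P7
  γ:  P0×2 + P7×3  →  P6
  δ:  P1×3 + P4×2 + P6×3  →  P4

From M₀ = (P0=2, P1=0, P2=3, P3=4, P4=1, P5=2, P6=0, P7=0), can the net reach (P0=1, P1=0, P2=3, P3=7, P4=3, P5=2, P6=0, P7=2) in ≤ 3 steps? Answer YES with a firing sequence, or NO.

step 1: fire α:  (P0=2, P1=0, P2=3, P3=4, P4=1, P5=2, P6=0, P7=0) → (P0=1, P1=0, P2=3, P3=7, P4=4, P5=2, P6=0, P7=1)
step 2: fire β:  (P0=1, P1=0, P2=3, P3=7, P4=4, P5=2, P6=0, P7=1) → (P0=1, P1=0, P2=3, P3=7, P4=3, P5=2, P6=0, P7=2)

YES — reachable via ⟨α, β⟩ (2 firings)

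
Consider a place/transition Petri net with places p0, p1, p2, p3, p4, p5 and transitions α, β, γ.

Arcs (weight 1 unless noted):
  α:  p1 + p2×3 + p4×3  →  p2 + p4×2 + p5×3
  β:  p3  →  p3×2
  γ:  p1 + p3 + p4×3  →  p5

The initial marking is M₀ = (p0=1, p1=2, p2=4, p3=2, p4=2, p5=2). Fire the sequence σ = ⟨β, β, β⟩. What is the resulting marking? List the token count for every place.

step 1: fire β:  (p0=1, p1=2, p2=4, p3=2, p4=2, p5=2) → (p0=1, p1=2, p2=4, p3=3, p4=2, p5=2)
step 2: fire β:  (p0=1, p1=2, p2=4, p3=3, p4=2, p5=2) → (p0=1, p1=2, p2=4, p3=4, p4=2, p5=2)
step 3: fire β:  (p0=1, p1=2, p2=4, p3=4, p4=2, p5=2) → (p0=1, p1=2, p2=4, p3=5, p4=2, p5=2)

(p0=1, p1=2, p2=4, p3=5, p4=2, p5=2)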